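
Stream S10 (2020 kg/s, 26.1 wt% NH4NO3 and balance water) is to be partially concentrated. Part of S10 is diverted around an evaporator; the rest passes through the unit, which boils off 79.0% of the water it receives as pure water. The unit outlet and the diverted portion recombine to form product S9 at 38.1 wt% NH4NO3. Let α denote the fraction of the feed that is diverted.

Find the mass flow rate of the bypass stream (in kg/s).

All 2020×0.261 = 527.22 kg/s of NH4NO3 reaches S9, so S9 = 527.22/0.381 = 1383.8 kg/s and vapour = 636.22 kg/s.
The evaporator receives (1−α)·2020 of feed at 0.739 water and removes 0.790 of that water:
0.790×0.739×(1−α)×2020 = 636.22
(1−α) = 636.22/1179.3 = 0.5395;  α = 0.4605.
Bypass flow = 0.4605×2020 = 930.23 kg/s.

930.2 kg/s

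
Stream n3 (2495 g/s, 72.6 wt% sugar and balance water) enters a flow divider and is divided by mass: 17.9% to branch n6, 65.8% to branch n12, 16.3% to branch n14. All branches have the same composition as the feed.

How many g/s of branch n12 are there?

Branch n12 flow = 0.658×2495 = 1641.7 g/s.

1642 g/s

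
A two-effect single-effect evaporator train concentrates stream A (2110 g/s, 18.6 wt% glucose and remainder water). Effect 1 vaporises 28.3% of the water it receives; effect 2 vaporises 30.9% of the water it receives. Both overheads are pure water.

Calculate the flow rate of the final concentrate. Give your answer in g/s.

water in feed = 2110×0.814 = 1717.5 g/s.
After stage 1: water left = (1−0.283)×1717.5 = 1231.5; stream total = 1623.9 g/s.
After stage 2: water left = (1−0.309)×1231.5 = 850.95; final concentrate = 1243.4 g/s.

1243 g/s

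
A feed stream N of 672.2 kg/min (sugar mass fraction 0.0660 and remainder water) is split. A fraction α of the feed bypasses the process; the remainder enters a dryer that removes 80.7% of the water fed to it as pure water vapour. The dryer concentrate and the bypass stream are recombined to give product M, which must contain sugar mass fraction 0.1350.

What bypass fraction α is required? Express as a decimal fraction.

All 672.2×0.066 = 44.365 kg/min of sugar reaches M, so M = 44.365/0.135 = 328.63 kg/min and vapour = 343.57 kg/min.
The evaporator receives (1−α)·672.2 of feed at 0.934 water and removes 0.807 of that water:
0.807×0.934×(1−α)×672.2 = 343.57
(1−α) = 343.57/506.66 = 0.6781;  α = 0.3219.

0.322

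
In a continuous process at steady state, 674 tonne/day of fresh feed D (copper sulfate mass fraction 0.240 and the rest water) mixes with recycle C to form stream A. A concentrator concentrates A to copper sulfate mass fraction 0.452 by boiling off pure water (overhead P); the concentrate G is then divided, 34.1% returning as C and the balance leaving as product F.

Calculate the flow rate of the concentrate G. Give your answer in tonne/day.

Overall copper sulfate balance (none leaves overhead): copper sulfate in fresh feed = copper sulfate in product, i.e. 674×0.240 = (1−0.341)·G·0.452.
G = 161.76/(0.452×0.659) = 543.06 tonne/day.

543.1 tonne/day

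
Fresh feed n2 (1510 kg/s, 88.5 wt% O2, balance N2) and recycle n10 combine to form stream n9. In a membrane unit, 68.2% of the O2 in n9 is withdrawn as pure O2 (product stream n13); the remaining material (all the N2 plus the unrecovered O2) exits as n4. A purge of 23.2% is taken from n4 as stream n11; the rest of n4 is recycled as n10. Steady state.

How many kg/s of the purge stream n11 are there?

304.1 kg/s

N2 enters only via n2 and leaves only via the purge: 1510×0.115 = 0.232×(N2 in n4), and the membrane unit passes all N2, so N2 in n9 = N2 in n4 = 748.49 kg/s.
O2 in n9: m_A = 1510×0.885 + (1−0.232)·(1−0.682)·m_A, so m_A = 1336.3/0.7558 = 1768.2 kg/s.
n4 = (1−0.682)×1768.2 + 748.49 = 1310.8 kg/s.
Purge n11 = 0.232×1310.8 = 304.1 kg/s.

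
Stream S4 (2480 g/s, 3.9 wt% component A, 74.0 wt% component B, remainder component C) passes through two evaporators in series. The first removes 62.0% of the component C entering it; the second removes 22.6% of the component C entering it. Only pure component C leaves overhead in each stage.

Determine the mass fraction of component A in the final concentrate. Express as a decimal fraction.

component C in feed = 2480×0.221 = 548.08 g/s.
After stage 1: component C left = (1−0.620)×548.08 = 208.27; stream total = 2140.2 g/s.
After stage 2: component C left = (1−0.226)×208.27 = 161.2; final concentrate = 2093.1 g/s.
component A fraction = 96.72/2093.1 = 0.0462.

0.0462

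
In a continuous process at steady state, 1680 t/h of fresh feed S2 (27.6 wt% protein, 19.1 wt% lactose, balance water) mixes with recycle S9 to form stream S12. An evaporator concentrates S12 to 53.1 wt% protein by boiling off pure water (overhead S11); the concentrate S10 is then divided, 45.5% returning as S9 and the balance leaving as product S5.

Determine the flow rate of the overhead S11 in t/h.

806.8 t/h

Overall protein balance (none leaves overhead): protein in fresh feed = protein in product, i.e. 1680×0.276 = (1−0.455)·S10·0.531.
S10 = 463.68/(0.531×0.545) = 1602.2 t/h.
Recycle S9 = 0.455×1602.2 = 729.02 t/h.
Combined feed S12 = 1680 + 729.02 = 2409 t/h.
Overhead S11 = S12 − S10 = 2409 − 1602.2 = 806.78 t/h.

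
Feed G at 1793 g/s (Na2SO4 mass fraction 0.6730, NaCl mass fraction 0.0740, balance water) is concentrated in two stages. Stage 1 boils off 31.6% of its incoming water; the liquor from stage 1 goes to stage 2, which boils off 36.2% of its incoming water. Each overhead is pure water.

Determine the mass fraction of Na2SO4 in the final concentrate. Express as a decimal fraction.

0.7849

water in feed = 1793×0.253 = 453.63 g/s.
After stage 1: water left = (1−0.316)×453.63 = 310.28; stream total = 1649.7 g/s.
After stage 2: water left = (1−0.362)×310.28 = 197.96; final concentrate = 1537.3 g/s.
Na2SO4 fraction = 1206.7/1537.3 = 0.7849.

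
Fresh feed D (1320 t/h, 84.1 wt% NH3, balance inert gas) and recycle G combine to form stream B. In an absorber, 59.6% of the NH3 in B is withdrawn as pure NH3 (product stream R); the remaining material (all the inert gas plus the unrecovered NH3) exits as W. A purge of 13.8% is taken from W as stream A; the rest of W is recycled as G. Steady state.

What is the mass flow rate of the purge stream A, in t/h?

304.8 t/h

inert gas enters only via D and leaves only via the purge: 1320×0.159 = 0.138×(inert gas in W), and the absorber passes all inert gas, so inert gas in B = inert gas in W = 1520.9 t/h.
NH3 in B: m_A = 1320×0.841 + (1−0.138)·(1−0.596)·m_A, so m_A = 1110.1/0.6518 = 1703.3 t/h.
W = (1−0.596)×1703.3 + 1520.9 = 2209 t/h.
Purge A = 0.138×2209 = 304.84 t/h.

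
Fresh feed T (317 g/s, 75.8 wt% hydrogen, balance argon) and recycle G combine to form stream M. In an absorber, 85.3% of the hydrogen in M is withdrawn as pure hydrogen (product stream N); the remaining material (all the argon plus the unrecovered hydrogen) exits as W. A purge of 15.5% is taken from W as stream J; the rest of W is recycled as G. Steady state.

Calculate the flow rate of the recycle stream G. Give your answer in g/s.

argon enters only via T and leaves only via the purge: 317×0.242 = 0.155×(argon in W), and the absorber passes all argon, so argon in M = argon in W = 494.93 g/s.
hydrogen in M: m_A = 317×0.758 + (1−0.155)·(1−0.853)·m_A, so m_A = 240.29/0.8758 = 274.37 g/s.
W = (1−0.853)×274.37 + 494.93 = 535.26 g/s.
Recycle G = (1−0.155)×535.26 = 452.3 g/s.

452.3 g/s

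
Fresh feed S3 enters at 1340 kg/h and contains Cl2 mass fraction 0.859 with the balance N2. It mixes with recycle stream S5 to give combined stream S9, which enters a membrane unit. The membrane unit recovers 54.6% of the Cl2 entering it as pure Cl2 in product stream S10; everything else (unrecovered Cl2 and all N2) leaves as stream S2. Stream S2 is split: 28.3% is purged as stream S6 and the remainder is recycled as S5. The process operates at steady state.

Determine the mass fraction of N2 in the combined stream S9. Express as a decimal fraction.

N2 enters only via S3 and leaves only via the purge: 1340×0.141 = 0.283×(N2 in S2), and the membrane unit passes all N2, so N2 in S9 = N2 in S2 = 667.63 kg/h.
Cl2 in S9: m_A = 1340×0.859 + (1−0.283)·(1−0.546)·m_A, so m_A = 1151.1/0.6745 = 1706.6 kg/h.
S9 = 1706.6 + 667.63 = 2374.2 kg/h.
N2 fraction in S9 = 667.63/2374.2 = 0.281.

0.281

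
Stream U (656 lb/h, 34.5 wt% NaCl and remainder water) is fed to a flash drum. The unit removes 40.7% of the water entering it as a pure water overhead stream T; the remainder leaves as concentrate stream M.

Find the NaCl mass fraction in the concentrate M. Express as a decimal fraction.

NaCl is not removed: 656×0.345 = 226.32 lb/h of NaCl enters M.
water entering = 656×0.655 = 429.68 lb/h; overhead removed = 0.407×429.68 = 174.88 lb/h.
Concentrate = 656 − 174.88 = 481.12 lb/h.
Mass fraction = 226.32/481.12 = 0.470.

0.470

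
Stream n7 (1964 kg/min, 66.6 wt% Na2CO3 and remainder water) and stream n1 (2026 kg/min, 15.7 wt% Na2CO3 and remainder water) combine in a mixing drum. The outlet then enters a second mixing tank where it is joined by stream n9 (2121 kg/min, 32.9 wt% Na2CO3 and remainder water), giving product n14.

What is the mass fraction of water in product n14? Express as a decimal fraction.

Overall, product flow = 6111 kg/min.
water in = 1964×0.334 + 2026×0.843 + 2121×0.671 = 3787.1 kg/min.
water fraction in n14 = 0.620.

0.620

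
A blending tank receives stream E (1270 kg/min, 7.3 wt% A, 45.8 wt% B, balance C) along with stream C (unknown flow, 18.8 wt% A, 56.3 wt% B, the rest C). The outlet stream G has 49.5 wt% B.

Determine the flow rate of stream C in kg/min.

691 kg/min

Let C be the unknown flow. Total out = 1270 + C.
B balance: 581.66 + 0.563·C = 0.495·(1270 + C)
(0.563 − 0.495)·C = 0.495×1270 − 581.66 = 46.99
C = 46.99 / 0.068 = 691.03 kg/min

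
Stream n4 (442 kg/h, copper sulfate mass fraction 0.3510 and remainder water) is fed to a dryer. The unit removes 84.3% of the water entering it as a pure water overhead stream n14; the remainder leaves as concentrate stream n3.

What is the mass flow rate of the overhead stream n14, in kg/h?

water entering = 442×0.649 = 286.86 kg/h; overhead removed = 0.843×286.86 = 241.82 kg/h.

241.8 kg/h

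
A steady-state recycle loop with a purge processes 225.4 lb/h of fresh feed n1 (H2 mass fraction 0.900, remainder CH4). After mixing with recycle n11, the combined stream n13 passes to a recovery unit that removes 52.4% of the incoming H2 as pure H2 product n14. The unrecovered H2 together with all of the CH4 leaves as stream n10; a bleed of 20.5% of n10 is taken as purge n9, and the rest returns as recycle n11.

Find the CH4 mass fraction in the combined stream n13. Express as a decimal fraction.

0.252

CH4 enters only via n1 and leaves only via the purge: 225.4×0.100 = 0.205×(CH4 in n10), and the recovery unit passes all CH4, so CH4 in n13 = CH4 in n10 = 109.95 lb/h.
H2 in n13: m_A = 225.4×0.900 + (1−0.205)·(1−0.524)·m_A, so m_A = 202.86/0.6216 = 326.36 lb/h.
n13 = 326.36 + 109.95 = 436.31 lb/h.
CH4 fraction in n13 = 109.95/436.31 = 0.252.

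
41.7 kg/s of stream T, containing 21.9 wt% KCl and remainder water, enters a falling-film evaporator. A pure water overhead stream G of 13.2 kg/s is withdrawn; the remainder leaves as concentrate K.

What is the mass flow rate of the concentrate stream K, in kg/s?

28.5 kg/s

Concentrate = 41.7 − 13.2 = 28.5 kg/s.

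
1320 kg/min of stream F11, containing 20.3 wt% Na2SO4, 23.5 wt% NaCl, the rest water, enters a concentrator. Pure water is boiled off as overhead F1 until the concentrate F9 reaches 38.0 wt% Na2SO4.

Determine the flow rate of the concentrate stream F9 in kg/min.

705.2 kg/min

Na2SO4 is conserved: 1320×0.203 = 267.96 kg/min all reports to the concentrate.
Concentrate = 267.96/(target fraction) = 705.16 kg/min.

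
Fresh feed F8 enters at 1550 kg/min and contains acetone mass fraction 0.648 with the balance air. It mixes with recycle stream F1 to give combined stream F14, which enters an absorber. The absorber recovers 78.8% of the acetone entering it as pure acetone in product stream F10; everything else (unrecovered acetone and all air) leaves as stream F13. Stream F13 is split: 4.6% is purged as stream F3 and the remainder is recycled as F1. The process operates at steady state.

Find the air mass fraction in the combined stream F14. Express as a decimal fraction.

0.904

air enters only via F8 and leaves only via the purge: 1550×0.352 = 0.046×(air in F13), and the absorber passes all air, so air in F14 = air in F13 = 11861 kg/min.
acetone in F14: m_A = 1550×0.648 + (1−0.046)·(1−0.788)·m_A, so m_A = 1004.4/0.7978 = 1259 kg/min.
F14 = 1259 + 11861 = 13120 kg/min.
air fraction in F14 = 11861/13120 = 0.904.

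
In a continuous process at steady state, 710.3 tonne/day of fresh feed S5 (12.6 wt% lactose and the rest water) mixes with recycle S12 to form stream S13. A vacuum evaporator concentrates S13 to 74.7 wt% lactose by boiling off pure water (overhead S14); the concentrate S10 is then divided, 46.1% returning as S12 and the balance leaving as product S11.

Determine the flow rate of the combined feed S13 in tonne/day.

812.8 tonne/day

Overall lactose balance (none leaves overhead): lactose in fresh feed = lactose in product, i.e. 710.3×0.126 = (1−0.461)·S10·0.747.
S10 = 89.498/(0.747×0.539) = 222.28 tonne/day.
Recycle S12 = 0.461×222.28 = 102.47 tonne/day.
Combined feed S13 = 710.3 + 102.47 = 812.77 tonne/day.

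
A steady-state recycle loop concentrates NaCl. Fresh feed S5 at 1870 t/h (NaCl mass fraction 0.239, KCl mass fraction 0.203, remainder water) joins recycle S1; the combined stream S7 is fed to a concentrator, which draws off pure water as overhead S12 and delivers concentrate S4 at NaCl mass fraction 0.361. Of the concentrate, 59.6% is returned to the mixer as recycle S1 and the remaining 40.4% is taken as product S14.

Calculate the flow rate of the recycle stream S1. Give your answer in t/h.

Overall NaCl balance (none leaves overhead): NaCl in fresh feed = NaCl in product, i.e. 1870×0.239 = (1−0.596)·S4·0.361.
S4 = 446.93/(0.361×0.404) = 3064.4 t/h.
Recycle S1 = 0.596×3064.4 = 1826.4 t/h.

1826 t/h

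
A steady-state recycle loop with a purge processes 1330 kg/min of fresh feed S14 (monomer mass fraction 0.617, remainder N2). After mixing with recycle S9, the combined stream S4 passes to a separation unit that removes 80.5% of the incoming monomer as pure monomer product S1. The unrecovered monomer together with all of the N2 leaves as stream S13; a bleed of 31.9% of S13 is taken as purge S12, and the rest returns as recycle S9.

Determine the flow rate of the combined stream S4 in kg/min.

N2 enters only via S14 and leaves only via the purge: 1330×0.383 = 0.319×(N2 in S13), and the separation unit passes all N2, so N2 in S4 = N2 in S13 = 1596.8 kg/min.
monomer in S4: m_A = 1330×0.617 + (1−0.319)·(1−0.805)·m_A, so m_A = 820.61/0.8672 = 946.27 kg/min.
S4 = 946.27 + 1596.8 = 2543.1 kg/min.

2543 kg/min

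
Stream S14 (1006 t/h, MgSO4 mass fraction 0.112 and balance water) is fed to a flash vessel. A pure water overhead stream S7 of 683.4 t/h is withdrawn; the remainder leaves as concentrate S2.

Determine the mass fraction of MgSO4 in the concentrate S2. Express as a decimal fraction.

MgSO4 is not removed: 1006×0.112 = 112.67 t/h of MgSO4 enters S2.
Concentrate = 1006 − 683.4 = 322.6 t/h.
Mass fraction = 112.67/322.6 = 0.349.

0.349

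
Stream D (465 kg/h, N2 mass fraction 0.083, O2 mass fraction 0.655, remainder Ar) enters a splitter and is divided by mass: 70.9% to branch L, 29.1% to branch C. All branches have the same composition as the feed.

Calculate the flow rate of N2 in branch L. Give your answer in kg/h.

27.36 kg/h

Branch L total = 0.709×465 = 329.69 kg/h.
N2 in L = 0.083×329.69 = 27.364 kg/h.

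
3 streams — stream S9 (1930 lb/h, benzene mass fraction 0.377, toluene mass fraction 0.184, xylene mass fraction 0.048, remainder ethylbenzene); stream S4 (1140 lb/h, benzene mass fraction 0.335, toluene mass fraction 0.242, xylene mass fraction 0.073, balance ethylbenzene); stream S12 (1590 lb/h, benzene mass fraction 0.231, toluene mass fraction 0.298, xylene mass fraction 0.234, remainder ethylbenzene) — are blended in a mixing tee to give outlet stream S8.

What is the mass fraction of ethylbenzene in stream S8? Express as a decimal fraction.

0.328

Total flow out = 1930 + 1140 + 1590 = 4660 lb/h.
ethylbenzene in = 1930×0.391 + 1140×0.350 + 1590×0.237 = 1530.5 lb/h.
ethylbenzene mass fraction in S8 = 1530.5/4660 = 0.328.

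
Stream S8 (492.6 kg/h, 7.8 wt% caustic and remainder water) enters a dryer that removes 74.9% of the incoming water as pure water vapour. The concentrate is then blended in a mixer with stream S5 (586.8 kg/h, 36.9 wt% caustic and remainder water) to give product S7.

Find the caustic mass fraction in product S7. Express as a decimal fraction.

0.3449

Vapour removed = 0.749×0.922×492.6 = 340.18 kg/h; concentrate = 152.42 kg/h.
caustic reaching the mixer = 38.423 (from concentrate) + 586.8×0.369 = 254.95 kg/h.
Product flow = 152.42 + 586.8 = 739.22 kg/h; caustic fraction = 0.3449.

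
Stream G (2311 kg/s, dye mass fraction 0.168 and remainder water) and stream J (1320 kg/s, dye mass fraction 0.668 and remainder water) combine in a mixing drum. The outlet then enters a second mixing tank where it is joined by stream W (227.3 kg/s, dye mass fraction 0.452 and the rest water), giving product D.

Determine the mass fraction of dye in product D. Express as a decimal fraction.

Overall, product flow = 3858.3 kg/s.
dye in = 2311×0.168 + 1320×0.668 + 227.3×0.452 = 1372.7 kg/s.
dye fraction in D = 0.356.

0.356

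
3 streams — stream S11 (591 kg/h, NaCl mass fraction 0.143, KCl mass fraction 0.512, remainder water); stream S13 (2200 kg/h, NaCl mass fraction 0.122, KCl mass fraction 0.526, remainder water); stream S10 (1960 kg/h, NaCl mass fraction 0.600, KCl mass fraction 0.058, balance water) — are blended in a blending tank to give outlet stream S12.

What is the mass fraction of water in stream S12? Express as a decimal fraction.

Total flow out = 591 + 2200 + 1960 = 4751 kg/h.
water in = 591×0.345 + 2200×0.352 + 1960×0.342 = 1648.6 kg/h.
water mass fraction in S12 = 1648.6/4751 = 0.347.

0.347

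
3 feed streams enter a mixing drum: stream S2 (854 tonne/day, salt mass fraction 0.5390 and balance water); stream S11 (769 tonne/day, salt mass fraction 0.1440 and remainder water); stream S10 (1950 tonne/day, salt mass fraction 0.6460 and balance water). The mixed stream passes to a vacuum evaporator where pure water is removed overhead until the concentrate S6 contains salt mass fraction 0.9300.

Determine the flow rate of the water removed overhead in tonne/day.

1604 tonne/day

salt entering = 854×0.539 + 769×0.144 + 1950×0.646 = 1830.7 tonne/day.
All salt reports to S6, so S6 = 1830.7/0.930 = 1968.5 tonne/day.
Total feed = 3573 tonne/day; overhead = 3573 − 1968.5 = 1604.5 tonne/day.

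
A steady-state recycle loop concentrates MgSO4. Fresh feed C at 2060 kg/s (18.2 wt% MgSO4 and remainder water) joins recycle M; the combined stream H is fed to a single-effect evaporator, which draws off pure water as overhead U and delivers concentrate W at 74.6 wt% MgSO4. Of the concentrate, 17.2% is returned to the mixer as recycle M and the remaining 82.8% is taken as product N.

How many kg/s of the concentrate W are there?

607 kg/s

Overall MgSO4 balance (none leaves overhead): MgSO4 in fresh feed = MgSO4 in product, i.e. 2060×0.182 = (1−0.172)·W·0.746.
W = 374.92/(0.746×0.828) = 606.97 kg/s.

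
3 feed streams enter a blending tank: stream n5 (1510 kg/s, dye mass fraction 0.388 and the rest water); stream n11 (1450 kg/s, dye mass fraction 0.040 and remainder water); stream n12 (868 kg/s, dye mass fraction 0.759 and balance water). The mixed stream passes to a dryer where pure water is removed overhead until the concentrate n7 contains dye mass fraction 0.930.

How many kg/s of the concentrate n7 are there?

dye entering = 1510×0.388 + 1450×0.040 + 868×0.759 = 1302.7 kg/s.
All dye reports to n7, so n7 = 1302.7/0.930 = 1400.7 kg/s.

1401 kg/s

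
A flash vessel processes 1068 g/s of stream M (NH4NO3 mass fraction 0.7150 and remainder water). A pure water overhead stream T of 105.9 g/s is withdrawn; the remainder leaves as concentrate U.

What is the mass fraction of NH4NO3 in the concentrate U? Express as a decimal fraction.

NH4NO3 is not removed: 1068×0.715 = 763.62 g/s of NH4NO3 enters U.
Concentrate = 1068 − 105.9 = 962.1 g/s.
Mass fraction = 763.62/962.1 = 0.7937.

0.7937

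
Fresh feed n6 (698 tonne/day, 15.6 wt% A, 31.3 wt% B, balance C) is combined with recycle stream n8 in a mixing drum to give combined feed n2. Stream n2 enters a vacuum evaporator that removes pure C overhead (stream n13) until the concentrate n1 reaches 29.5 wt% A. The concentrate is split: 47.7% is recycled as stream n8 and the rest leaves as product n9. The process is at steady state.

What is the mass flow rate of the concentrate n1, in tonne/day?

Overall A balance (none leaves overhead): A in fresh feed = A in product, i.e. 698×0.156 = (1−0.477)·n1·0.295.
n1 = 108.89/(0.295×0.523) = 705.76 tonne/day.

705.8 tonne/day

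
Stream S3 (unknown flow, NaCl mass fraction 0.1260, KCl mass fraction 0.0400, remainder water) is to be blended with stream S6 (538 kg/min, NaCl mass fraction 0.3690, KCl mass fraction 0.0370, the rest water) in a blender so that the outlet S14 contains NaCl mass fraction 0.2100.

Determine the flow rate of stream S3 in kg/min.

Let S3 be the unknown flow. Total out = 538 + S3.
NaCl balance: 198.52 + 0.126·S3 = 0.210·(538 + S3)
(0.126 − 0.210)·S3 = 0.210×538 − 198.52 = -85.542
S3 = -85.542 / -0.084 = 1018.4 kg/min

1018 kg/min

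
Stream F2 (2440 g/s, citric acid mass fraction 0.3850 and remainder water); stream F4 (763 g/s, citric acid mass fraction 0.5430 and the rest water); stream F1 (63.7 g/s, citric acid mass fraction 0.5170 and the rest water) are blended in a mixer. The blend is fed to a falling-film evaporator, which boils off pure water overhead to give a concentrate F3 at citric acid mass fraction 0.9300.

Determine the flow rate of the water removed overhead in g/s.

1776 g/s

citric acid entering = 2440×0.385 + 763×0.543 + 63.7×0.517 = 1386.6 g/s.
All citric acid reports to F3, so F3 = 1386.6/0.930 = 1491 g/s.
Total feed = 3266.7 g/s; overhead = 3266.7 − 1491 = 1775.7 g/s.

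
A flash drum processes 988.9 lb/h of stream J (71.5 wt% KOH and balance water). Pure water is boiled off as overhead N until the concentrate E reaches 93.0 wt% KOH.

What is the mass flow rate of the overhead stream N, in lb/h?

KOH is conserved: 988.9×0.715 = 707.06 lb/h all reports to the concentrate.
Concentrate = 707.06/(target fraction) = 760.28 lb/h.
Overhead = 988.9 − 760.28 = 228.62 lb/h.

228.6 lb/h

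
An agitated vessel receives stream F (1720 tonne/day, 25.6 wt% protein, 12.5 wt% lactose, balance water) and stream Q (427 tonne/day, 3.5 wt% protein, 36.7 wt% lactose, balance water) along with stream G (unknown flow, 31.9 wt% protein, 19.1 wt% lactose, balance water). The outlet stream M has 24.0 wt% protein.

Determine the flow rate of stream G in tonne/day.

759.7 tonne/day

Let G be the unknown flow. Total out = 2147 + G.
protein balance: 455.26 + 0.319·G = 0.240·(2147 + G)
(0.319 − 0.240)·G = 0.240×2147 − 455.26 = 60.015
G = 60.015 / 0.079 = 759.68 tonne/day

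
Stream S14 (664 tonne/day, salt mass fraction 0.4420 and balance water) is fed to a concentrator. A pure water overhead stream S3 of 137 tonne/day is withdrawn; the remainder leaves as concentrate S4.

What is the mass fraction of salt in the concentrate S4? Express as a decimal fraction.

salt is not removed: 664×0.442 = 293.49 tonne/day of salt enters S4.
Concentrate = 664 − 137 = 527 tonne/day.
Mass fraction = 293.49/527 = 0.5569.

0.5569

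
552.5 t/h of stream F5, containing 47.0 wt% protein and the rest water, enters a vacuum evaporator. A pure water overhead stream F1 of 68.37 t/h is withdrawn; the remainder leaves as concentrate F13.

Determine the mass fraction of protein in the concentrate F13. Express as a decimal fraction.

protein is not removed: 552.5×0.470 = 259.68 t/h of protein enters F13.
Concentrate = 552.5 − 68.37 = 484.13 t/h.
Mass fraction = 259.68/484.13 = 0.5364.

0.5364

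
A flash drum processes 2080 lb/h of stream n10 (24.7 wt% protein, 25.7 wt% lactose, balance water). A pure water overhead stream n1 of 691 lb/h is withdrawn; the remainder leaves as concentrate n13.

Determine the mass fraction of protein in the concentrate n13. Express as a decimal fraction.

protein is not removed: 2080×0.247 = 513.76 lb/h of protein enters n13.
Concentrate = 2080 − 691 = 1389 lb/h.
Mass fraction = 513.76/1389 = 0.370.

0.370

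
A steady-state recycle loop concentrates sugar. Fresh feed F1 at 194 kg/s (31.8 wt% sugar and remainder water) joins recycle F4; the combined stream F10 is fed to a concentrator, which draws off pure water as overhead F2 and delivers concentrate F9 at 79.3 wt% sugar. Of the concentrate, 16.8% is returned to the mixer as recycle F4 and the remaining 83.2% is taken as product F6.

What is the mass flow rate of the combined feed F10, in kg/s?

Overall sugar balance (none leaves overhead): sugar in fresh feed = sugar in product, i.e. 194×0.318 = (1−0.168)·F9·0.793.
F9 = 61.692/(0.793×0.832) = 93.504 kg/s.
Recycle F4 = 0.168×93.504 = 15.709 kg/s.
Combined feed F10 = 194 + 15.709 = 209.71 kg/s.

209.7 kg/s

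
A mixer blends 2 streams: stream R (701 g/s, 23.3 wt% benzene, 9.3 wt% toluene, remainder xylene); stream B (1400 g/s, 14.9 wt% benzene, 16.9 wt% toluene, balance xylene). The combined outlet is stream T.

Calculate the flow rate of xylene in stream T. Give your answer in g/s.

xylene out = xylene in = 701×0.674 + 1400×0.682 = 1427.3 g/s.

1427 g/s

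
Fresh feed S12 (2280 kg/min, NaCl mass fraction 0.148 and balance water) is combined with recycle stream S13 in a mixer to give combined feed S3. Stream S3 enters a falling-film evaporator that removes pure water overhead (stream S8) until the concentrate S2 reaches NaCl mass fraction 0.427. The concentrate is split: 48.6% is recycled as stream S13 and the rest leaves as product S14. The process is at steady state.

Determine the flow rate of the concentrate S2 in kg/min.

Overall NaCl balance (none leaves overhead): NaCl in fresh feed = NaCl in product, i.e. 2280×0.148 = (1−0.486)·S2·0.427.
S2 = 337.44/(0.427×0.514) = 1537.5 kg/min.

1537 kg/min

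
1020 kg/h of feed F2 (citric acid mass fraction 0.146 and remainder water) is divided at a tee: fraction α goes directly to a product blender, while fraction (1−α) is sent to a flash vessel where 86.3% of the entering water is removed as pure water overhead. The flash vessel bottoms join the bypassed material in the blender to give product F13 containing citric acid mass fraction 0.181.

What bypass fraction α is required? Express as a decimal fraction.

All 1020×0.146 = 148.92 kg/h of citric acid reaches F13, so F13 = 148.92/0.181 = 822.76 kg/h and vapour = 197.24 kg/h.
The evaporator receives (1−α)·1020 of feed at 0.854 water and removes 0.863 of that water:
0.863×0.854×(1−α)×1020 = 197.24
(1−α) = 197.24/751.74 = 0.2624;  α = 0.7376.

0.738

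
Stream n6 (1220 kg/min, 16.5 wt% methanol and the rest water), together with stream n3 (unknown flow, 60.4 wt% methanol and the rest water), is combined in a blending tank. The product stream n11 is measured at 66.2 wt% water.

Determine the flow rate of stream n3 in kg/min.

Let n3 be the unknown flow. Total out = 1220 + n3.
water balance: 1018.7 + 0.396·n3 = 0.662·(1220 + n3)
(0.396 − 0.662)·n3 = 0.662×1220 − 1018.7 = -211.06
n3 = -211.06 / -0.266 = 793.46 kg/min

793.5 kg/min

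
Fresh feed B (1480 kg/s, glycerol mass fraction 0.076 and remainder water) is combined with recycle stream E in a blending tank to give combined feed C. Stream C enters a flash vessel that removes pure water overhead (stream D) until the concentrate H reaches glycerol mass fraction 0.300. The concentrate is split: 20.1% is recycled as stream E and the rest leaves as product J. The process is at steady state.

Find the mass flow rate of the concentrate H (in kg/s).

469.3 kg/s

Overall glycerol balance (none leaves overhead): glycerol in fresh feed = glycerol in product, i.e. 1480×0.076 = (1−0.201)·H·0.300.
H = 112.48/(0.300×0.799) = 469.25 kg/s.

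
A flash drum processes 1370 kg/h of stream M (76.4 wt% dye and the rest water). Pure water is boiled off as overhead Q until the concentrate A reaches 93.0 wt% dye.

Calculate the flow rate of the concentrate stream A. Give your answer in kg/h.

1125 kg/h

dye is conserved: 1370×0.764 = 1046.7 kg/h all reports to the concentrate.
Concentrate = 1046.7/(target fraction) = 1125.5 kg/h.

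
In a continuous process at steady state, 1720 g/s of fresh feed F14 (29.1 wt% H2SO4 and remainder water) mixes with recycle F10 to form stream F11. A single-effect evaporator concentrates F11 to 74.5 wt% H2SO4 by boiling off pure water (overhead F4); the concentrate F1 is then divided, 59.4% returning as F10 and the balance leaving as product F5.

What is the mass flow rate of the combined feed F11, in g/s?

Overall H2SO4 balance (none leaves overhead): H2SO4 in fresh feed = H2SO4 in product, i.e. 1720×0.291 = (1−0.594)·F1·0.745.
F1 = 500.52/(0.745×0.406) = 1654.8 g/s.
Recycle F10 = 0.594×1654.8 = 982.94 g/s.
Combined feed F11 = 1720 + 982.94 = 2702.9 g/s.

2703 g/s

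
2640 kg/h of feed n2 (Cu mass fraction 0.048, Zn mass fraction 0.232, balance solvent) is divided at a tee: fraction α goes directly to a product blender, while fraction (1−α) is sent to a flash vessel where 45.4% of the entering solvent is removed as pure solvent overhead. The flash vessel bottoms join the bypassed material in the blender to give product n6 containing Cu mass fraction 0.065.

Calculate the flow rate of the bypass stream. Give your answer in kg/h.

527.7 kg/h

All 2640×0.048 = 126.72 kg/h of Cu reaches n6, so n6 = 126.72/0.065 = 1949.5 kg/h and vapour = 690.46 kg/h.
The evaporator receives (1−α)·2640 of feed at 0.720 solvent and removes 0.454 of that solvent:
0.454×0.720×(1−α)×2640 = 690.46
(1−α) = 690.46/862.96 = 0.8001;  α = 0.1999.
Bypass flow = 0.1999×2640 = 527.72 kg/h.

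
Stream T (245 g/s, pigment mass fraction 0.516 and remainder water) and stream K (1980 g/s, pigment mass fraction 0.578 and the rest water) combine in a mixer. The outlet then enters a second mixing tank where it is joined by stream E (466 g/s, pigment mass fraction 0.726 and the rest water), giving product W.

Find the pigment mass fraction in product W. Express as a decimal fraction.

0.598

Overall, product flow = 2691 g/s.
pigment in = 245×0.516 + 1980×0.578 + 466×0.726 = 1609.2 g/s.
pigment fraction in W = 0.598.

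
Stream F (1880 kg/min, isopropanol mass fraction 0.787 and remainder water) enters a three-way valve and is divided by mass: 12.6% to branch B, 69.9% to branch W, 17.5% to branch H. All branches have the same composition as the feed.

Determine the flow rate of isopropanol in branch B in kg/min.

186.4 kg/min

Branch B total = 0.126×1880 = 236.88 kg/min.
isopropanol in B = 0.787×236.88 = 186.42 kg/min.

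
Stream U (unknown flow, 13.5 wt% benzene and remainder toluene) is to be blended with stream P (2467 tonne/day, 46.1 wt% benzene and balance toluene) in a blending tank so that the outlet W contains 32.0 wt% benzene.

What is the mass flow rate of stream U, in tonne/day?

1880 tonne/day

Let U be the unknown flow. Total out = 2467 + U.
benzene balance: 1137.3 + 0.135·U = 0.320·(2467 + U)
(0.135 − 0.320)·U = 0.320×2467 − 1137.3 = -347.85
U = -347.85 / -0.185 = 1880.3 tonne/day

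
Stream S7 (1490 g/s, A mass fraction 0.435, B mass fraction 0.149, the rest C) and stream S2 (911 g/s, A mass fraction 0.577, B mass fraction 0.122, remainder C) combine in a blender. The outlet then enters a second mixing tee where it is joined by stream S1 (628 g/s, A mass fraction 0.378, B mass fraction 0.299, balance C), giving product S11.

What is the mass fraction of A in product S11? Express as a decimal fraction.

Overall, product flow = 3029 g/s.
A in = 1490×0.435 + 911×0.577 + 628×0.378 = 1411.2 g/s.
A fraction in S11 = 0.466.

0.466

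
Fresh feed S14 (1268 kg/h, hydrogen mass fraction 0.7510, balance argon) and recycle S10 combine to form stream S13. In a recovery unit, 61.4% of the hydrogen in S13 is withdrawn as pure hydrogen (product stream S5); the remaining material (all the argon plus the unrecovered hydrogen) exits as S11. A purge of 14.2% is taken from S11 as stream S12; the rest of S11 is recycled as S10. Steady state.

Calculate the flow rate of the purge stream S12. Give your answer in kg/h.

argon enters only via S14 and leaves only via the purge: 1268×0.249 = 0.142×(argon in S11), and the recovery unit passes all argon, so argon in S13 = argon in S11 = 2223.5 kg/h.
hydrogen in S13: m_A = 1268×0.751 + (1−0.142)·(1−0.614)·m_A, so m_A = 952.27/0.6688 = 1423.8 kg/h.
S11 = (1−0.614)×1423.8 + 2223.5 = 2773.1 kg/h.
Purge S12 = 0.142×2773.1 = 393.77 kg/h.

393.8 kg/h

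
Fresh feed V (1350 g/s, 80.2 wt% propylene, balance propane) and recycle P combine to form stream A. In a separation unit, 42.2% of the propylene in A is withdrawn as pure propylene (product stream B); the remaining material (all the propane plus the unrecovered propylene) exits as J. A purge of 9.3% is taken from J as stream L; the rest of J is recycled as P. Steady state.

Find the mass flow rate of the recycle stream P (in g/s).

3800 g/s

propane enters only via V and leaves only via the purge: 1350×0.198 = 0.093×(propane in J), and the separation unit passes all propane, so propane in A = propane in J = 2874.2 g/s.
propylene in A: m_A = 1350×0.802 + (1−0.093)·(1−0.422)·m_A, so m_A = 1082.7/0.4758 = 2275.8 g/s.
J = (1−0.422)×2275.8 + 2874.2 = 4189.6 g/s.
Recycle P = (1−0.093)×4189.6 = 3799.9 g/s.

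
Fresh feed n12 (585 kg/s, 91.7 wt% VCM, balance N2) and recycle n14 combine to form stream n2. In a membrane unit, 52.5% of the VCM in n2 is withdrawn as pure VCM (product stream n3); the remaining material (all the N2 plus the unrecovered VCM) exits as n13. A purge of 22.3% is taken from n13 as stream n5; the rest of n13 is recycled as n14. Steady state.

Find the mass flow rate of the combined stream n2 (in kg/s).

N2 enters only via n12 and leaves only via the purge: 585×0.083 = 0.223×(N2 in n13), and the membrane unit passes all N2, so N2 in n2 = N2 in n13 = 217.74 kg/s.
VCM in n2: m_A = 585×0.917 + (1−0.223)·(1−0.525)·m_A, so m_A = 536.45/0.6309 = 850.25 kg/s.
n2 = 850.25 + 217.74 = 1068 kg/s.

1068 kg/s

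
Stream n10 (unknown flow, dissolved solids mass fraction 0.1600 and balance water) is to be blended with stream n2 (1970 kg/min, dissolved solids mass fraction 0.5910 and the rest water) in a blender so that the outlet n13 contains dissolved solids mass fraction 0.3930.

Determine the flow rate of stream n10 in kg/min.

1674 kg/min

Let n10 be the unknown flow. Total out = 1970 + n10.
dissolved solids balance: 1164.3 + 0.160·n10 = 0.393·(1970 + n10)
(0.160 − 0.393)·n10 = 0.393×1970 − 1164.3 = -390.06
n10 = -390.06 / -0.233 = 1674.1 kg/min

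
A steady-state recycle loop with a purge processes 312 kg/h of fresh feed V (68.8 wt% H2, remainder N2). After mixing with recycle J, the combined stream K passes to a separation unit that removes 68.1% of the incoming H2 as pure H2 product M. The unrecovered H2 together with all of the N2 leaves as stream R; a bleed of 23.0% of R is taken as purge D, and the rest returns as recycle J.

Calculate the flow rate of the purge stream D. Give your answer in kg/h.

N2 enters only via V and leaves only via the purge: 312×0.312 = 0.230×(N2 in R), and the separation unit passes all N2, so N2 in K = N2 in R = 423.23 kg/h.
H2 in K: m_A = 312×0.688 + (1−0.230)·(1−0.681)·m_A, so m_A = 214.66/0.7544 = 284.55 kg/h.
R = (1−0.681)×284.55 + 423.23 = 514.01 kg/h.
Purge D = 0.230×514.01 = 118.22 kg/h.

118.2 kg/h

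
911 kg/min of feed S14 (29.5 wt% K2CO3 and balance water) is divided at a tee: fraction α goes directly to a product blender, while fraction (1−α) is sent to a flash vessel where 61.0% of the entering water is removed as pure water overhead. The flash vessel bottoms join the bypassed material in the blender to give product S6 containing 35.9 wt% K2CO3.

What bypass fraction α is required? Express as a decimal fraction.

All 911×0.295 = 268.75 kg/min of K2CO3 reaches S6, so S6 = 268.75/0.359 = 748.59 kg/min and vapour = 162.41 kg/min.
The evaporator receives (1−α)·911 of feed at 0.705 water and removes 0.610 of that water:
0.610×0.705×(1−α)×911 = 162.41
(1−α) = 162.41/391.78 = 0.4145;  α = 0.5855.

0.585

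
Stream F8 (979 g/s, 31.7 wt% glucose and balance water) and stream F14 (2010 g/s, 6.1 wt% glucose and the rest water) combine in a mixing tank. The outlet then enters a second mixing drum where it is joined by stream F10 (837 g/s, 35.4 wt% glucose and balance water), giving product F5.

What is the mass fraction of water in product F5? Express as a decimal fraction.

Overall, product flow = 3826 g/s.
water in = 979×0.683 + 2010×0.939 + 837×0.646 = 3096.7 g/s.
water fraction in F5 = 0.809.

0.809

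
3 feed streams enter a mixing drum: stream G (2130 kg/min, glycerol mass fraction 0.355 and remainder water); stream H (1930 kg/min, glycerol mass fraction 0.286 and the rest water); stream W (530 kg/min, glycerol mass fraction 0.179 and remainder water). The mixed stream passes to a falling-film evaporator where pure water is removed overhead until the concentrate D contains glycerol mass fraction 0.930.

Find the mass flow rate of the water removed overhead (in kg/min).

glycerol entering = 2130×0.355 + 1930×0.286 + 530×0.179 = 1403 kg/min.
All glycerol reports to D, so D = 1403/0.930 = 1508.6 kg/min.
Total feed = 4590 kg/min; overhead = 4590 − 1508.6 = 3081.4 kg/min.

3081 kg/min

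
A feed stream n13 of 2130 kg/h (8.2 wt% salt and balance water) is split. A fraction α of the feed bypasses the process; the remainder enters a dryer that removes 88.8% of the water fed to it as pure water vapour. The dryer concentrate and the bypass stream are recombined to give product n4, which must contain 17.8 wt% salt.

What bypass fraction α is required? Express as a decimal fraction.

0.338

All 2130×0.082 = 174.66 kg/h of salt reaches n4, so n4 = 174.66/0.178 = 981.24 kg/h and vapour = 1148.8 kg/h.
The evaporator receives (1−α)·2130 of feed at 0.918 water and removes 0.888 of that water:
0.888×0.918×(1−α)×2130 = 1148.8
(1−α) = 1148.8/1736.3 = 0.6616;  α = 0.3384.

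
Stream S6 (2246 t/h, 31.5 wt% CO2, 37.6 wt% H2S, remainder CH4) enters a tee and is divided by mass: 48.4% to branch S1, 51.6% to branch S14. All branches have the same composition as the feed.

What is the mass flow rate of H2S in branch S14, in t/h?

435.8 t/h

Branch S14 total = 0.516×2246 = 1158.9 t/h.
H2S in S14 = 0.376×1158.9 = 435.76 t/h.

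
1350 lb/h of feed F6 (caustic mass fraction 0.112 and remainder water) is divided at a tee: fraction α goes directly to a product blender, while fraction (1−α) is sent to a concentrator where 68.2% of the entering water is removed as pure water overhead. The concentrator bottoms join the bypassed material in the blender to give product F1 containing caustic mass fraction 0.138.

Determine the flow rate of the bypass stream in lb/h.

All 1350×0.112 = 151.2 lb/h of caustic reaches F1, so F1 = 151.2/0.138 = 1095.7 lb/h and vapour = 254.35 lb/h.
The evaporator receives (1−α)·1350 of feed at 0.888 water and removes 0.682 of that water:
0.682×0.888×(1−α)×1350 = 254.35
(1−α) = 254.35/817.58 = 0.3111;  α = 0.6889.
Bypass flow = 0.6889×1350 = 930.02 lb/h.

930 lb/h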